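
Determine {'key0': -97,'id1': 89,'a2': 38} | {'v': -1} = {'key0': -97, 'id1': 89, 'a2': 38, 'v': -1}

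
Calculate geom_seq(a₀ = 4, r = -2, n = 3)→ a_0 = 4*(-2)^0 = 4
a_1 = 4*(-2)^1 = -8
a_2 = 4*(-2)^2 = 16
= [4, -8, 16]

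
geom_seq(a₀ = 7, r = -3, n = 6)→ a_0 = 7*(-3)^0 = 7
a_1 = 7*(-3)^1 = -21
a_2 = 7*(-3)^2 = 63
...
= [7, -21, 63, -189, 567, -1701]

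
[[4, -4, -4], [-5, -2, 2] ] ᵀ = [[4, -5], [-4, -2], [-4, 2]]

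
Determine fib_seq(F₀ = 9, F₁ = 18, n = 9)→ F_2 = F_1 + F_0 = 27
F_3 = F_2 + F_1 = 45
F_4 = F_3 + F_2 = 72
...
= [9, 18, 27, 45, 72, 117, 189, 306, 495]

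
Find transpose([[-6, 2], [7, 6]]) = [[-6, 7], [2, 6]]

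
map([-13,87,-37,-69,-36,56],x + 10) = -13+10=-3, 87+10=97, -37+10=-27, -69+10=-59, -36+10=-26, 56+10=66
= [-3, 97, -27, -59, -26, 66]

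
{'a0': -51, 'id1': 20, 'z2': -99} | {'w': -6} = {'a0': -51, 'id1': 20, 'z2': -99, 'w': -6}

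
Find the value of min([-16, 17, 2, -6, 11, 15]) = -16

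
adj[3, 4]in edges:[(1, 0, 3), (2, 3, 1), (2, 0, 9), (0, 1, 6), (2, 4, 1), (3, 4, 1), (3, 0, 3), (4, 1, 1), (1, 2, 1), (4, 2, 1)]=1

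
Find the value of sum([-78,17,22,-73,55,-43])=(-78) + 17 + 22 + (-73) + 55 + (-43)
= -100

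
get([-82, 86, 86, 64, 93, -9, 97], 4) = 93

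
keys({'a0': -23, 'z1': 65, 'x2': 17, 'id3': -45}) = ['a0', 'z1', 'x2', 'id3']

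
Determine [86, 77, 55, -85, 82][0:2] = [86, 77]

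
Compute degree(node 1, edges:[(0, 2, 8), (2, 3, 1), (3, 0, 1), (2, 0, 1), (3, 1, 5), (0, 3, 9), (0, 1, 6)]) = 2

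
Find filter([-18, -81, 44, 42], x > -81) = keep x where x > -81: -18✓, -81✗, 44✓, 42✓
= [-18, 44, 42]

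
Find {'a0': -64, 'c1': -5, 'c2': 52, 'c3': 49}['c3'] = 49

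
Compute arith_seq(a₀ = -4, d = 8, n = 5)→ [-4, 4, 12, 20, 28]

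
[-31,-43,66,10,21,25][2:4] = [66, 10]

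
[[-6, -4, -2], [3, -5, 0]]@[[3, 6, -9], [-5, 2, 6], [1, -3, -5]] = C[0][0] = (-6)*(3) + (-4)*(-5) + (-2)*(1) = 0
C[0][1] = (-6)*(6) + (-4)*(2) + (-2)*(-3) = -38
C[0][2] = (-6)*(-9) + (-4)*(6) + (-2)*(-5) = 40
C[1][0] = (3)*(3) + (-5)*(-5) + (0)*(1) = 34
C[1][1] = (3)*(6) + (-5)*(2) + (0)*(-3) = 8
C[1][2] = (3)*(-9) + (-5)*(6) + (0)*(-5) = -57
= [[0, -38, 40], [34, 8, -57]]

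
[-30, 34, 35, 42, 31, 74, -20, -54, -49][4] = 31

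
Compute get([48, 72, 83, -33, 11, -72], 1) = 72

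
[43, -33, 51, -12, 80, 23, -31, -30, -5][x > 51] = keep x where x > 51: 43✗, -33✗, 51✗, -12✗, 80✓, 23✗, -31✗, -30✗, -5✗
= [80]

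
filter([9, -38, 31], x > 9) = keep x where x > 9: 9✗, -38✗, 31✓
= [31]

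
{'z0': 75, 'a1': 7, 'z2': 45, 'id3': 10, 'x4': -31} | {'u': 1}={'z0': 75, 'a1': 7, 'z2': 45, 'id3': 10, 'x4': -31, 'u': 1}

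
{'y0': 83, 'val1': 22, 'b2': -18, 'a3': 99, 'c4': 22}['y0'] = 83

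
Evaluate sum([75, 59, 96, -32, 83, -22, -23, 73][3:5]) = 51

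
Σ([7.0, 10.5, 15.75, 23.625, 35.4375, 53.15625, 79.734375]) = 7.0 + 10.5 + 15.75 + 23.625 + 35.4375 + 53.15625 + 79.734375
= 225.203125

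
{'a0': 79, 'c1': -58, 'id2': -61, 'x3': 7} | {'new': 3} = {'a0': 79, 'c1': -58, 'id2': -61, 'x3': 7, 'new': 3}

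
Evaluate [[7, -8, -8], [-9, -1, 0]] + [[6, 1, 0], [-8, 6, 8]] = [[13, -7, -8], [-17, 5, 8]]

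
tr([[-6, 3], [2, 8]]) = 2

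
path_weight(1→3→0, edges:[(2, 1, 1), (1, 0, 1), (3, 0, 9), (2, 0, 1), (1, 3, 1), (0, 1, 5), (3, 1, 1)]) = w(1→3)=1 + w(3→0)=9
= 10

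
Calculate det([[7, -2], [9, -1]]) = (7)*(-1) - (-2)*(9)
= 11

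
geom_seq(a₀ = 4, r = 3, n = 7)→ a_0 = 4*3^0 = 4
a_1 = 4*3^1 = 12
a_2 = 4*3^2 = 36
...
= [4, 12, 36, 108, 324, 972, 2916]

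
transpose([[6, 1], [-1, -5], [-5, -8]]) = [[6, -1, -5], [1, -5, -8]]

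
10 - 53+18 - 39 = -64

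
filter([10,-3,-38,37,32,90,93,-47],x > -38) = keep x where x > -38: 10✓, -3✓, -38✗, 37✓, 32✓, 90✓, 93✓, -47✗
= [10, -3, 37, 32, 90, 93]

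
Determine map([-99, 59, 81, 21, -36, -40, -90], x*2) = -99*2=-198, 59*2=118, 81*2=162, 21*2=42, -36*2=-72, -40*2=-80, -90*2=-180
= [-198, 118, 162, 42, -72, -80, -180]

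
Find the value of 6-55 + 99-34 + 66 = 82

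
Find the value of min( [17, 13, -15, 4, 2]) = -15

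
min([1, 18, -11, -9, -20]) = -20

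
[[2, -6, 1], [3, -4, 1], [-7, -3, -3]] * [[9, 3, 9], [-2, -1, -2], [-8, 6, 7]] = C[0][0] = (2)*(9) + (-6)*(-2) + (1)*(-8) = 22
C[0][1] = (2)*(3) + (-6)*(-1) + (1)*(6) = 18
C[0][2] = (2)*(9) + (-6)*(-2) + (1)*(7) = 37
C[1][0] = (3)*(9) + (-4)*(-2) + (1)*(-8) = 27
C[1][1] = (3)*(3) + (-4)*(-1) + (1)*(6) = 19
C[1][2] = (3)*(9) + (-4)*(-2) + (1)*(7) = 42
... (3 more cells)
= [[22, 18, 37], [27, 19, 42], [-33, -36, -78]]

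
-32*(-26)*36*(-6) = -179712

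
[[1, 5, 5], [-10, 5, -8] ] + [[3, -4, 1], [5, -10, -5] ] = [[4, 1, 6], [-5, -5, -13]]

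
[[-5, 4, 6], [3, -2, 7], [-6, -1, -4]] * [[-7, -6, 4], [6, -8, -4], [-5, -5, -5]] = C[0][0] = (-5)*(-7) + (4)*(6) + (6)*(-5) = 29
C[0][1] = (-5)*(-6) + (4)*(-8) + (6)*(-5) = -32
C[0][2] = (-5)*(4) + (4)*(-4) + (6)*(-5) = -66
C[1][0] = (3)*(-7) + (-2)*(6) + (7)*(-5) = -68
C[1][1] = (3)*(-6) + (-2)*(-8) + (7)*(-5) = -37
C[1][2] = (3)*(4) + (-2)*(-4) + (7)*(-5) = -15
... (3 more cells)
= [[29, -32, -66], [-68, -37, -15], [56, 64, 0]]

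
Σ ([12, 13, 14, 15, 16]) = 70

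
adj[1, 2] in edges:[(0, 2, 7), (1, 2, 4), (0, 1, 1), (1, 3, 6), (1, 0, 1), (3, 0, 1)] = 4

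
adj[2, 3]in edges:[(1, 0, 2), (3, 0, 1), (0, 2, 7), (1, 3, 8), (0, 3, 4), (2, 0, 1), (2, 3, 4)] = 4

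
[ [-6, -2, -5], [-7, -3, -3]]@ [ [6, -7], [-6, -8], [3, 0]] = [[-39, 58], [-33, 73]]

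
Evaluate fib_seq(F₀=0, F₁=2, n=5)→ F_2 = F_1 + F_0 = 2
F_3 = F_2 + F_1 = 4
F_4 = F_3 + F_2 = 6
= [0, 2, 2, 4, 6]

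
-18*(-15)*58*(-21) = -328860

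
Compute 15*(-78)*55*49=-3153150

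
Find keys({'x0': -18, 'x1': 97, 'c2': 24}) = ['x0', 'x1', 'c2']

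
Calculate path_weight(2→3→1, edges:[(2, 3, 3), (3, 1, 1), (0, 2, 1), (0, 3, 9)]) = w(2→3)=3 + w(3→1)=1
= 4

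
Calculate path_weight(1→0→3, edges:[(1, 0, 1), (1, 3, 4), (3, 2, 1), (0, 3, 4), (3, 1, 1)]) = w(1→0)=1 + w(0→3)=4
= 5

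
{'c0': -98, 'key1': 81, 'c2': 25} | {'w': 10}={'c0': -98, 'key1': 81, 'c2': 25, 'w': 10}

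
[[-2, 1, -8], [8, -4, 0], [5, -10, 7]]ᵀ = [[-2, 8, 5], [1, -4, -10], [-8, 0, 7]]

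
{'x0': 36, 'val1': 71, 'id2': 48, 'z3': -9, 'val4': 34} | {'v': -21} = {'x0': 36, 'val1': 71, 'id2': 48, 'z3': -9, 'val4': 34, 'v': -21}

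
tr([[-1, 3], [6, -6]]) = -7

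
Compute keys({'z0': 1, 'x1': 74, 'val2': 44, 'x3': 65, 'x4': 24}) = ['z0', 'x1', 'val2', 'x3', 'x4']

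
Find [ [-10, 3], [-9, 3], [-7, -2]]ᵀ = [[-10, -9, -7], [3, 3, -2]]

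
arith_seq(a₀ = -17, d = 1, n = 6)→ a_0 = -17 + 0*1 = -17
a_1 = -17 + 1*1 = -16
a_2 = -17 + 2*1 = -15
...
= [-17, -16, -15, -14, -13, -12]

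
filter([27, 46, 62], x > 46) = [62]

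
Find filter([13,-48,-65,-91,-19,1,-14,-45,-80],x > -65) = [13, -48, -19, 1, -14, -45]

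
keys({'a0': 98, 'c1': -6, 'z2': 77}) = ['a0', 'c1', 'z2']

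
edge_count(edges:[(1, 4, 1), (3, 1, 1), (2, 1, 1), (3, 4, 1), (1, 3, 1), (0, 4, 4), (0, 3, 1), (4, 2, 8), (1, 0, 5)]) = 9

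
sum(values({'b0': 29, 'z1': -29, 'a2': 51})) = 29 + (-29) + 51
= 51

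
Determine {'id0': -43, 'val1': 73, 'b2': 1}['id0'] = -43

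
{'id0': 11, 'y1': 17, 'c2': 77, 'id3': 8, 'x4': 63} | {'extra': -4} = {'id0': 11, 'y1': 17, 'c2': 77, 'id3': 8, 'x4': 63, 'extra': -4}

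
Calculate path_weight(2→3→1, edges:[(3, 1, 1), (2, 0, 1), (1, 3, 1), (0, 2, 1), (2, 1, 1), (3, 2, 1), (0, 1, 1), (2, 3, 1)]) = w(2→3)=1 + w(3→1)=1
= 2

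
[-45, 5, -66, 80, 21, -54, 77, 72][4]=21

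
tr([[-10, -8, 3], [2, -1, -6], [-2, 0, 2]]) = -9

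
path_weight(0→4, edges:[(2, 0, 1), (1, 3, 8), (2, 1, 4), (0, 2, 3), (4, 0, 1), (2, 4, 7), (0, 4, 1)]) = w(0→4)=1
= 1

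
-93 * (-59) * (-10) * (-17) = 932790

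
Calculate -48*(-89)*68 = 290496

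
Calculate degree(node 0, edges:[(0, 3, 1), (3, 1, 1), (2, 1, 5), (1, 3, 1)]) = incident: (0,3)
= 1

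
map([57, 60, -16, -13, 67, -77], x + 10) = [67, 70, -6, -3, 77, -67]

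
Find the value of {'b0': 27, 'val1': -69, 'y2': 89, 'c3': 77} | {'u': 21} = {'b0': 27, 'val1': -69, 'y2': 89, 'c3': 77, 'u': 21}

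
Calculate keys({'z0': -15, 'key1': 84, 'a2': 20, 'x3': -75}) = ['z0', 'key1', 'a2', 'x3']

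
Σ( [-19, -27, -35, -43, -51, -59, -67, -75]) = (-19) + (-27) + (-35) + (-43) + (-51) + (-59) + (-67) + (-75)
= -376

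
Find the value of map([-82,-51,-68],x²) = (-82)²=6724, (-51)²=2601, (-68)²=4624
= [6724, 2601, 4624]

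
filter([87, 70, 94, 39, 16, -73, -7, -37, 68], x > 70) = keep x where x > 70: 87✓, 70✗, 94✓, 39✗, 16✗, -73✗, -7✗, -37✗, 68✗
= [87, 94]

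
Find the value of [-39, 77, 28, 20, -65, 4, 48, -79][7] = -79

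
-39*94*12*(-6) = 263952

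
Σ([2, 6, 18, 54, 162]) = 242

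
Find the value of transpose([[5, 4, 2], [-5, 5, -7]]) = [[5, -5], [4, 5], [2, -7]]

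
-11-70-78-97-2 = -258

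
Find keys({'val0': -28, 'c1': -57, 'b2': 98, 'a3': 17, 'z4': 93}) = ['val0', 'c1', 'b2', 'a3', 'z4']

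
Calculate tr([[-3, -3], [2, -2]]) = diagonal: (-3) + (-2)
= -5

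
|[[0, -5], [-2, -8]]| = -10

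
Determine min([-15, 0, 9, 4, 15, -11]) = -15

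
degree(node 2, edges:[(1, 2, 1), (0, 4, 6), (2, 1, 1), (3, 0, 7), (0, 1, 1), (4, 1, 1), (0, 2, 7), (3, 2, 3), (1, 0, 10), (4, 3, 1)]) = incident: (1,2), (2,1), (0,2), (3,2)
= 4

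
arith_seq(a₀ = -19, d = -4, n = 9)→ [-19, -23, -27, -31, -35, -39, -43, -47, -51]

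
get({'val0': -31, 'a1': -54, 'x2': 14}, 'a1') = -54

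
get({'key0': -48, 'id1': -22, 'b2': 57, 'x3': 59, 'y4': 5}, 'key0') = -48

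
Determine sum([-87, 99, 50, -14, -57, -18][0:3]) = 62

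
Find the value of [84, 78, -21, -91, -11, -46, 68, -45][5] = -46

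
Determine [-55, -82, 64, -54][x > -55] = [64, -54]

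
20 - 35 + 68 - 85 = -32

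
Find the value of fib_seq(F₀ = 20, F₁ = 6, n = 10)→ F_2 = F_1 + F_0 = 26
F_3 = F_2 + F_1 = 32
F_4 = F_3 + F_2 = 58
...
= [20, 6, 26, 32, 58, 90, 148, 238, 386, 624]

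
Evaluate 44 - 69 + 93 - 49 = 19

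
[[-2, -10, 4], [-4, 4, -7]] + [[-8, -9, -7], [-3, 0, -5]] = [[-10, -19, -3], [-7, 4, -12]]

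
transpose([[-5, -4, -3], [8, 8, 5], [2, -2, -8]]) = [[-5, 8, 2], [-4, 8, -2], [-3, 5, -8]]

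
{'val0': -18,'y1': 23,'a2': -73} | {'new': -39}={'val0': -18, 'y1': 23, 'a2': -73, 'new': -39}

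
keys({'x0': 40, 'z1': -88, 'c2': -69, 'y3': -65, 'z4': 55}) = ['x0', 'z1', 'c2', 'y3', 'z4']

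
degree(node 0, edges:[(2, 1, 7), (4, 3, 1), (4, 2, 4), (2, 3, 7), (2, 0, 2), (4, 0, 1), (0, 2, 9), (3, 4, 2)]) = incident: (2,0), (4,0), (0,2)
= 3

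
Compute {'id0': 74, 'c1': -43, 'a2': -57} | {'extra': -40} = {'id0': 74, 'c1': -43, 'a2': -57, 'extra': -40}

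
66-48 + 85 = 103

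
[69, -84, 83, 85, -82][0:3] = [69, -84, 83]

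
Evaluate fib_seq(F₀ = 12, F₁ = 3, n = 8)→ [12, 3, 15, 18, 33, 51, 84, 135]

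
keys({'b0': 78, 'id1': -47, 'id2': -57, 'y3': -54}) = ['b0', 'id1', 'id2', 'y3']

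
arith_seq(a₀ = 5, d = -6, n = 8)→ [5, -1, -7, -13, -19, -25, -31, -37]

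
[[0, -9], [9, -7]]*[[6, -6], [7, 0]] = C[0][0] = (0)*(6) + (-9)*(7) = -63
C[0][1] = (0)*(-6) + (-9)*(0) = 0
C[1][0] = (9)*(6) + (-7)*(7) = 5
C[1][1] = (9)*(-6) + (-7)*(0) = -54
= [[-63, 0], [5, -54]]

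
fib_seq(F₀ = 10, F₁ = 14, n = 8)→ F_2 = F_1 + F_0 = 24
F_3 = F_2 + F_1 = 38
F_4 = F_3 + F_2 = 62
...
= [10, 14, 24, 38, 62, 100, 162, 262]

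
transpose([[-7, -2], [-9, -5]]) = [[-7, -9], [-2, -5]]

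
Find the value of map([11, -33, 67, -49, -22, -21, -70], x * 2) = 11*2=22, -33*2=-66, 67*2=134, -49*2=-98, -22*2=-44, -21*2=-42, -70*2=-140
= [22, -66, 134, -98, -44, -42, -140]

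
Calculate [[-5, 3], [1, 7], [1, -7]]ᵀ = [[-5, 1, 1], [3, 7, -7]]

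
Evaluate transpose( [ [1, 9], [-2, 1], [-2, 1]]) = [[1, -2, -2], [9, 1, 1]]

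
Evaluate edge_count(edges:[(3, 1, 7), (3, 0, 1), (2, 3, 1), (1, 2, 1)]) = 4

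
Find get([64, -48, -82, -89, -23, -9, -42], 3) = -89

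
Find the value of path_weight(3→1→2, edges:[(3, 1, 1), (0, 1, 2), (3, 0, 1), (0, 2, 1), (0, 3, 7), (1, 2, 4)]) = w(3→1)=1 + w(1→2)=4
= 5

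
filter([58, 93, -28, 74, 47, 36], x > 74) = keep x where x > 74: 58✗, 93✓, -28✗, 74✗, 47✗, 36✗
= [93]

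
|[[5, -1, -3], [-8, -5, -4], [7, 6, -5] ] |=352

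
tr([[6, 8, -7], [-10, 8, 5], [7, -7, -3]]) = 11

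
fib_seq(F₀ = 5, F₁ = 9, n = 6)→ F_2 = F_1 + F_0 = 14
F_3 = F_2 + F_1 = 23
F_4 = F_3 + F_2 = 37
...
= [5, 9, 14, 23, 37, 60]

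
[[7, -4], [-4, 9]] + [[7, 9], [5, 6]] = [[14, 5], [1, 15]]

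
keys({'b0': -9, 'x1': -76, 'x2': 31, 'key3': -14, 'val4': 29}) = ['b0', 'x1', 'x2', 'key3', 'val4']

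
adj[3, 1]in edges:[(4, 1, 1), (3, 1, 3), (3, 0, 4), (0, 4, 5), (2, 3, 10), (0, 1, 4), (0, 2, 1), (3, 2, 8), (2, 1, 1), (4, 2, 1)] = 3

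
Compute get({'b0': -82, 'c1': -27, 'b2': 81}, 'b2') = 81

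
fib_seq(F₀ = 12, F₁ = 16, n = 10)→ F_2 = F_1 + F_0 = 28
F_3 = F_2 + F_1 = 44
F_4 = F_3 + F_2 = 72
...
= [12, 16, 28, 44, 72, 116, 188, 304, 492, 796]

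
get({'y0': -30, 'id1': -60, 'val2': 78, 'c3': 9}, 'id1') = -60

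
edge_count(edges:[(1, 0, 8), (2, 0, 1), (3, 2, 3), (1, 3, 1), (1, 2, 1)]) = 5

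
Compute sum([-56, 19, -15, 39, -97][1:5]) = slice → [19, -15, 39, -97]
19 + (-15) + 39 + (-97)
= -54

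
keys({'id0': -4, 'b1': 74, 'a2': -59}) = ['id0', 'b1', 'a2']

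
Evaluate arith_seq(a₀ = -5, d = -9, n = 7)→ [-5, -14, -23, -32, -41, -50, -59]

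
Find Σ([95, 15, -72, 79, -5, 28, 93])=233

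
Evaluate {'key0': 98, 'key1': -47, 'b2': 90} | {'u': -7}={'key0': 98, 'key1': -47, 'b2': 90, 'u': -7}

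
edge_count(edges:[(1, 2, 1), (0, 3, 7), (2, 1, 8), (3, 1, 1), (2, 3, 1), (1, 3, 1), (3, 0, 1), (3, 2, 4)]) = 8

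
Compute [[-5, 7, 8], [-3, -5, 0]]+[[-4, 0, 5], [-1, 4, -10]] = [[-9, 7, 13], [-4, -1, -10]]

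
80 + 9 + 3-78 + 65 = 79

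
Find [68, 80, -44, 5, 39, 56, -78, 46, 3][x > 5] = [68, 80, 39, 56, 46]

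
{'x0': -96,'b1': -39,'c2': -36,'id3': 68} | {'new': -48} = {'x0': -96, 'b1': -39, 'c2': -36, 'id3': 68, 'new': -48}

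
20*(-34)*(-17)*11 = 127160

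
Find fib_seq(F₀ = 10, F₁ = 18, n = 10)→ [10, 18, 28, 46, 74, 120, 194, 314, 508, 822]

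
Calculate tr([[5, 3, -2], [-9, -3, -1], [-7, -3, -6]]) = -4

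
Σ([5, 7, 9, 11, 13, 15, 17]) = 77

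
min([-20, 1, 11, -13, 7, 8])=-20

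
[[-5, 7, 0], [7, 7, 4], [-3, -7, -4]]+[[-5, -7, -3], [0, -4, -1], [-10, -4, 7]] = [[-10, 0, -3], [7, 3, 3], [-13, -11, 3]]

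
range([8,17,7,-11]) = 28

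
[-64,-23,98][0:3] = [-64, -23, 98]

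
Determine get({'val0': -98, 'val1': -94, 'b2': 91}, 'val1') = -94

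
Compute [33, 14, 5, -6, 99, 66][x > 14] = keep x where x > 14: 33✓, 14✗, 5✗, -6✗, 99✓, 66✓
= [33, 99, 66]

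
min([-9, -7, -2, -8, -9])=-9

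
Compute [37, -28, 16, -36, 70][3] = -36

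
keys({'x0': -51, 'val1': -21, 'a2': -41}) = ['x0', 'val1', 'a2']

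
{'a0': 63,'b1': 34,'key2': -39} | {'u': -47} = {'a0': 63, 'b1': 34, 'key2': -39, 'u': -47}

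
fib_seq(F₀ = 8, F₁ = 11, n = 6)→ [8, 11, 19, 30, 49, 79]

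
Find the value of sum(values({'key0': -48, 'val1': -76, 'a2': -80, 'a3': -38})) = -242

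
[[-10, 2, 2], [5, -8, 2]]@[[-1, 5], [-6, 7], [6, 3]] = [[10, -30], [55, -25]]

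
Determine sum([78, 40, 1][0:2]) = slice → [78, 40]
78 + 40
= 118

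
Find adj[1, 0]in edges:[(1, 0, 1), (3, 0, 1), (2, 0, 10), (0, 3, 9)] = 1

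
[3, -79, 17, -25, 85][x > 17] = [85]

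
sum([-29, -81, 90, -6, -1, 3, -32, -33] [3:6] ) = -4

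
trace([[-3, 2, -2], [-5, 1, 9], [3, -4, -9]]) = -11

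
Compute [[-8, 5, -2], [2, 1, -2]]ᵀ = [[-8, 2], [5, 1], [-2, -2]]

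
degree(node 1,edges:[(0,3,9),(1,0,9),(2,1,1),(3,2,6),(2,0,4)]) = incident: (1,0), (2,1)
= 2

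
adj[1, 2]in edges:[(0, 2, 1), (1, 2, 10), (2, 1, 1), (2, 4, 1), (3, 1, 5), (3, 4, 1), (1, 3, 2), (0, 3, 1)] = 10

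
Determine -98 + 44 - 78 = -132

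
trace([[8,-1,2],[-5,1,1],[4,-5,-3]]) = 6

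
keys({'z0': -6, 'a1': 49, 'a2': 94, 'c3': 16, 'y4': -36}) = ['z0', 'a1', 'a2', 'c3', 'y4']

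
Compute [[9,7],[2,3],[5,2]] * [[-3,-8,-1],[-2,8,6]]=[[-41, -16, 33], [-12, 8, 16], [-19, -24, 7]]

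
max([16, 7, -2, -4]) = 16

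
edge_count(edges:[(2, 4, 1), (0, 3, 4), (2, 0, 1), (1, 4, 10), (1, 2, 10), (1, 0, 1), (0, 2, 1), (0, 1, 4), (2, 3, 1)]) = 9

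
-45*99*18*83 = -6655770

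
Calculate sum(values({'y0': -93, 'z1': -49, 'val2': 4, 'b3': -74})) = (-93) + (-49) + 4 + (-74)
= -212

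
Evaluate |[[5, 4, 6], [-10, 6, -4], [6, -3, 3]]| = 18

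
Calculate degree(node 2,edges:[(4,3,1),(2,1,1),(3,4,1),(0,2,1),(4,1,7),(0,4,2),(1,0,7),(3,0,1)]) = 2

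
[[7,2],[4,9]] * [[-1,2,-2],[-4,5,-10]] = [[-15, 24, -34], [-40, 53, -98]]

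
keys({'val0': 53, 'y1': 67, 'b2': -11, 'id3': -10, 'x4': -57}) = ['val0', 'y1', 'b2', 'id3', 'x4']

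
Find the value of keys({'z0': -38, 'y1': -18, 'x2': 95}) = ['z0', 'y1', 'x2']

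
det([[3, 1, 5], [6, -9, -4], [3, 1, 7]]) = (1)*(3)*det([[-9, -4], [1, 7]]) + (-1)*(1)*det([[6, -4], [3, 7]]) + (1)*(5)*det([[6, -9], [3, 1]])
= -177 + -54 + 165
= -66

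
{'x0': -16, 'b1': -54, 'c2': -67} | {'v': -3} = {'x0': -16, 'b1': -54, 'c2': -67, 'v': -3}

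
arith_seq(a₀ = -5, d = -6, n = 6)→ [-5, -11, -17, -23, -29, -35]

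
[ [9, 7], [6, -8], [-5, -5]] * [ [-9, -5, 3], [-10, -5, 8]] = [[-151, -80, 83], [26, 10, -46], [95, 50, -55]]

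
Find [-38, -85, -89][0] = -38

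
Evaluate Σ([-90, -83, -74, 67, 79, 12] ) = -89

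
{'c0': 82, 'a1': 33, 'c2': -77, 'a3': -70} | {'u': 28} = {'c0': 82, 'a1': 33, 'c2': -77, 'a3': -70, 'u': 28}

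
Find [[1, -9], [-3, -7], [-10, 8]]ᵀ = [[1, -3, -10], [-9, -7, 8]]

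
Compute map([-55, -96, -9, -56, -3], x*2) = [-110, -192, -18, -112, -6]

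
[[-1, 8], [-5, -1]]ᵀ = [[-1, -5], [8, -1]]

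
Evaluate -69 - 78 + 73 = -74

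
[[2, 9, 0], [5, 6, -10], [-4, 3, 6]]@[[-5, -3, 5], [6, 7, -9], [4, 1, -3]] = C[0][0] = (2)*(-5) + (9)*(6) + (0)*(4) = 44
C[0][1] = (2)*(-3) + (9)*(7) + (0)*(1) = 57
C[0][2] = (2)*(5) + (9)*(-9) + (0)*(-3) = -71
C[1][0] = (5)*(-5) + (6)*(6) + (-10)*(4) = -29
C[1][1] = (5)*(-3) + (6)*(7) + (-10)*(1) = 17
C[1][2] = (5)*(5) + (6)*(-9) + (-10)*(-3) = 1
... (3 more cells)
= [[44, 57, -71], [-29, 17, 1], [62, 39, -65]]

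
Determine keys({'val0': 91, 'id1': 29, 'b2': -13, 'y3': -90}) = ['val0', 'id1', 'b2', 'y3']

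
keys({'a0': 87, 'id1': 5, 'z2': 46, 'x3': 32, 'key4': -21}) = ['a0', 'id1', 'z2', 'x3', 'key4']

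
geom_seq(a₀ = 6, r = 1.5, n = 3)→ a_0 = 6*1.5^0 = 6.0
a_1 = 6*1.5^1 = 9.0
a_2 = 6*1.5^2 = 13.5
= [6.0, 9.0, 13.5]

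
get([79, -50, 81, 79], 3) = 79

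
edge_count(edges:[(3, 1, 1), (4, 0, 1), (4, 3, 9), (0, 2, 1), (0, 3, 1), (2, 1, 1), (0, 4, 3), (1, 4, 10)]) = 8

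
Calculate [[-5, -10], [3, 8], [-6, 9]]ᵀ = [[-5, 3, -6], [-10, 8, 9]]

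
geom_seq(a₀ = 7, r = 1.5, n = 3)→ [7.0, 10.5, 15.75]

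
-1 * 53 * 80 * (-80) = 339200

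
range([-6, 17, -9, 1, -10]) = 27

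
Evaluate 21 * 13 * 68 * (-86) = -1596504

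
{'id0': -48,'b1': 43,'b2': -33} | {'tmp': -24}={'id0': -48, 'b1': 43, 'b2': -33, 'tmp': -24}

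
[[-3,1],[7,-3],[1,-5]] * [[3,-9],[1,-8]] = [[-8, 19], [18, -39], [-2, 31]]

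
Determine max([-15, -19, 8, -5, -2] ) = 8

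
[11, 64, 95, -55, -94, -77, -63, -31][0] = 11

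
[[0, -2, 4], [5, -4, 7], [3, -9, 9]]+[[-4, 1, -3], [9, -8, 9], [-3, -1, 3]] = [[-4, -1, 1], [14, -12, 16], [0, -10, 12]]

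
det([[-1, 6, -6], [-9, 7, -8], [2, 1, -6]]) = (1)*(-1)*det([[7, -8], [1, -6]]) + (-1)*(6)*det([[-9, -8], [2, -6]]) + (1)*(-6)*det([[-9, 7], [2, 1]])
= 34 + -420 + 138
= -248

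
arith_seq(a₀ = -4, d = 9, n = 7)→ [-4, 5, 14, 23, 32, 41, 50]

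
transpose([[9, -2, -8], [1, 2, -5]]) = [[9, 1], [-2, 2], [-8, -5]]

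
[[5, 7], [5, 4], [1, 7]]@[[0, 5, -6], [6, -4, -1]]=C[0][0] = (5)*(0) + (7)*(6) = 42
C[0][1] = (5)*(5) + (7)*(-4) = -3
C[0][2] = (5)*(-6) + (7)*(-1) = -37
C[1][0] = (5)*(0) + (4)*(6) = 24
C[1][1] = (5)*(5) + (4)*(-4) = 9
C[1][2] = (5)*(-6) + (4)*(-1) = -34
... (3 more cells)
= [[42, -3, -37], [24, 9, -34], [42, -23, -13]]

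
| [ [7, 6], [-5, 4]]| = 58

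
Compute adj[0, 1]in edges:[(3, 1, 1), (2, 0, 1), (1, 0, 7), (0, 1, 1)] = 1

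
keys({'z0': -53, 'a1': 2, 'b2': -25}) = ['z0', 'a1', 'b2']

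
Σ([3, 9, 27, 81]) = 3 + 9 + 27 + 81
= 120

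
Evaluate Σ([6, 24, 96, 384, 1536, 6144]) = 6 + 24 + 96 + 384 + 1536 + 6144
= 8190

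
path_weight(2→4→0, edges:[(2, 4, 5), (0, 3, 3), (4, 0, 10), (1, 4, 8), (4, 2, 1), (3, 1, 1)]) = w(2→4)=5 + w(4→0)=10
= 15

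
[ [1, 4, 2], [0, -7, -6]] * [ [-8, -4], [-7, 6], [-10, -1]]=[[-56, 18], [109, -36]]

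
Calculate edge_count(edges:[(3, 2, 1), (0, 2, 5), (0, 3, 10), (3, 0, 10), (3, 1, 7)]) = 5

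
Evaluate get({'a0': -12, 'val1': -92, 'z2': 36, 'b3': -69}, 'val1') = -92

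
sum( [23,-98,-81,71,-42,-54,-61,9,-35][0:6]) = slice → [23, -98, -81, 71, -42, -54]
23 + (-98) + (-81) + 71 + (-42) + (-54)
= -181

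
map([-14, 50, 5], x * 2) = [-28, 100, 10]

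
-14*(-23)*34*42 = 459816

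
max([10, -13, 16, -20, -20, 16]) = 16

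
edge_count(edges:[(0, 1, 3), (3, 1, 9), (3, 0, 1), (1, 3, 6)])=4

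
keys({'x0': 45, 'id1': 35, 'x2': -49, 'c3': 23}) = ['x0', 'id1', 'x2', 'c3']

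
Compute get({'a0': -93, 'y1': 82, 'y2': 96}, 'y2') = 96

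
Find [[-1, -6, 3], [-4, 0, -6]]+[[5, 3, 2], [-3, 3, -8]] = [[4, -3, 5], [-7, 3, -14]]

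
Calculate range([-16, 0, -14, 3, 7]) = 23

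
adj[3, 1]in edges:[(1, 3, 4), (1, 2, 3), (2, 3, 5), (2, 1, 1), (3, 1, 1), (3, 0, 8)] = 1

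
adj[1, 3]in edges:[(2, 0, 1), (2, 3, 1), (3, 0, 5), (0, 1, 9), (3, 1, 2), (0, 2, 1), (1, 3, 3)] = 3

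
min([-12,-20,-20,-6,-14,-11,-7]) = -20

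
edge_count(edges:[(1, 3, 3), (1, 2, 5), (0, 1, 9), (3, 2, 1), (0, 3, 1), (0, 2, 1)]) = 6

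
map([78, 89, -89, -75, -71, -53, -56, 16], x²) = [6084, 7921, 7921, 5625, 5041, 2809, 3136, 256]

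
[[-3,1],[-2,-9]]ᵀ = [[-3, -2], [1, -9]]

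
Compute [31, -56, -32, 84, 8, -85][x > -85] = [31, -56, -32, 84, 8]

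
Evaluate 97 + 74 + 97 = 268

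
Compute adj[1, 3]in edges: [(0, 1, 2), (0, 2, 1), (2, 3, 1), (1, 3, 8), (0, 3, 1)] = 8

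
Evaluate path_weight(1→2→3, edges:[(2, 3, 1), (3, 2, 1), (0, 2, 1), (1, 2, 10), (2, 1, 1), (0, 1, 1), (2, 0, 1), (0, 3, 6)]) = 11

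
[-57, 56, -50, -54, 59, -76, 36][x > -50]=keep x where x > -50: -57✗, 56✓, -50✗, -54✗, 59✓, -76✗, 36✓
= [56, 59, 36]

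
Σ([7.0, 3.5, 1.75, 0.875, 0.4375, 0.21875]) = 13.78125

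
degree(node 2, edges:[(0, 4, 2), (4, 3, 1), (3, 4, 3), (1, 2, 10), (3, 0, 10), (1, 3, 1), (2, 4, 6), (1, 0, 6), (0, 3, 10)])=incident: (1,2), (2,4)
= 2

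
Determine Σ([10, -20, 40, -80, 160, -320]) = -210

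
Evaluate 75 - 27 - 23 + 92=117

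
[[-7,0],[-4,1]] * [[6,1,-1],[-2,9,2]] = C[0][0] = (-7)*(6) + (0)*(-2) = -42
C[0][1] = (-7)*(1) + (0)*(9) = -7
C[0][2] = (-7)*(-1) + (0)*(2) = 7
C[1][0] = (-4)*(6) + (1)*(-2) = -26
C[1][1] = (-4)*(1) + (1)*(9) = 5
C[1][2] = (-4)*(-1) + (1)*(2) = 6
= [[-42, -7, 7], [-26, 5, 6]]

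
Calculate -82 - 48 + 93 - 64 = -101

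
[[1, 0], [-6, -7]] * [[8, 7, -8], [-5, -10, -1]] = C[0][0] = (1)*(8) + (0)*(-5) = 8
C[0][1] = (1)*(7) + (0)*(-10) = 7
C[0][2] = (1)*(-8) + (0)*(-1) = -8
C[1][0] = (-6)*(8) + (-7)*(-5) = -13
C[1][1] = (-6)*(7) + (-7)*(-10) = 28
C[1][2] = (-6)*(-8) + (-7)*(-1) = 55
= [[8, 7, -8], [-13, 28, 55]]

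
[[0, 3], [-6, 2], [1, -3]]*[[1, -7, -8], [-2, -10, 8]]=[[-6, -30, 24], [-10, 22, 64], [7, 23, -32]]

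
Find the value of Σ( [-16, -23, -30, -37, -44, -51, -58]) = (-16) + (-23) + (-30) + (-37) + (-44) + (-51) + (-58)
= -259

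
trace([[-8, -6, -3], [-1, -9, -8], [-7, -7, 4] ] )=-13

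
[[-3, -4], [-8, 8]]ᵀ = [[-3, -8], [-4, 8]]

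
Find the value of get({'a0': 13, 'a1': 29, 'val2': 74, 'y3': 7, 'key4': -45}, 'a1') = 29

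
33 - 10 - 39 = -16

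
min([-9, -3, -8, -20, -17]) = -20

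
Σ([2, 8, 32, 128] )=170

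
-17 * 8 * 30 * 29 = -118320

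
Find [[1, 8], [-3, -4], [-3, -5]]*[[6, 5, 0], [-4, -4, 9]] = C[0][0] = (1)*(6) + (8)*(-4) = -26
C[0][1] = (1)*(5) + (8)*(-4) = -27
C[0][2] = (1)*(0) + (8)*(9) = 72
C[1][0] = (-3)*(6) + (-4)*(-4) = -2
C[1][1] = (-3)*(5) + (-4)*(-4) = 1
C[1][2] = (-3)*(0) + (-4)*(9) = -36
... (3 more cells)
= [[-26, -27, 72], [-2, 1, -36], [2, 5, -45]]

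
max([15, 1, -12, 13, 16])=16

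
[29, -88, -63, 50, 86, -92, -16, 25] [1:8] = [-88, -63, 50, 86, -92, -16, 25]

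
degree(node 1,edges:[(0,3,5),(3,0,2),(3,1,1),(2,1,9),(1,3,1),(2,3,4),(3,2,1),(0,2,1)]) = incident: (3,1), (2,1), (1,3)
= 3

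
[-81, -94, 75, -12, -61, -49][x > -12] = keep x where x > -12: -81✗, -94✗, 75✓, -12✗, -61✗, -49✗
= [75]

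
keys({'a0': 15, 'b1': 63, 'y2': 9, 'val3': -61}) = ['a0', 'b1', 'y2', 'val3']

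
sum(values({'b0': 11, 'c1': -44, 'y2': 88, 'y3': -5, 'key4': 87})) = 137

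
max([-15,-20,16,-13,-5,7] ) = 16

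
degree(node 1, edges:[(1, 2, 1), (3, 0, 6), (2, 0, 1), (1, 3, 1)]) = incident: (1,2), (1,3)
= 2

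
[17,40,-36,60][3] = 60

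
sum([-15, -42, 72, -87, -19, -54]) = -145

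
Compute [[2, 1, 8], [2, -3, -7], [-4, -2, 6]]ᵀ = [[2, 2, -4], [1, -3, -2], [8, -7, 6]]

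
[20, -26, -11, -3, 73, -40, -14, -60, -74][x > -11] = [20, -3, 73]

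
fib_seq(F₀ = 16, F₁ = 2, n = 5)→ [16, 2, 18, 20, 38]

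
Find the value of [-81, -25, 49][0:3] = [-81, -25, 49]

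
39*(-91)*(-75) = 266175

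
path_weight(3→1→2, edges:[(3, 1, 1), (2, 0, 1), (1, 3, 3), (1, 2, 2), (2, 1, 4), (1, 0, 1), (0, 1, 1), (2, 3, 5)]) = 3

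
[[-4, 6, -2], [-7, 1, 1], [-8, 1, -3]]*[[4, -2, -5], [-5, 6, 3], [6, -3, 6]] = C[0][0] = (-4)*(4) + (6)*(-5) + (-2)*(6) = -58
C[0][1] = (-4)*(-2) + (6)*(6) + (-2)*(-3) = 50
C[0][2] = (-4)*(-5) + (6)*(3) + (-2)*(6) = 26
C[1][0] = (-7)*(4) + (1)*(-5) + (1)*(6) = -27
C[1][1] = (-7)*(-2) + (1)*(6) + (1)*(-3) = 17
C[1][2] = (-7)*(-5) + (1)*(3) + (1)*(6) = 44
... (3 more cells)
= [[-58, 50, 26], [-27, 17, 44], [-55, 31, 25]]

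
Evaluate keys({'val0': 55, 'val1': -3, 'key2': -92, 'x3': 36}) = ['val0', 'val1', 'key2', 'x3']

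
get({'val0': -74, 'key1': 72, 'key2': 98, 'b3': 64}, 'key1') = 72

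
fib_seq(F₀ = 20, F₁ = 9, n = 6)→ [20, 9, 29, 38, 67, 105]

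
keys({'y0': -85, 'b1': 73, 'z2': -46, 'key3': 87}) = ['y0', 'b1', 'z2', 'key3']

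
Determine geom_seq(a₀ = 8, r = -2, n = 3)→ [8, -16, 32]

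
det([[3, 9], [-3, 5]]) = (3)*(5) - (9)*(-3)
= 42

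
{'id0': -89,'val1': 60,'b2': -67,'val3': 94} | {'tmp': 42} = {'id0': -89, 'val1': 60, 'b2': -67, 'val3': 94, 'tmp': 42}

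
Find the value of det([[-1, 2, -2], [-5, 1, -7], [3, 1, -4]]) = -69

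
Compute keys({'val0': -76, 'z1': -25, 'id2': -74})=['val0', 'z1', 'id2']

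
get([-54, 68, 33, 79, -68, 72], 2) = 33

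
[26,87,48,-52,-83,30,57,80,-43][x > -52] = keep x where x > -52: 26✓, 87✓, 48✓, -52✗, -83✗, 30✓, 57✓, 80✓, -43✓
= [26, 87, 48, 30, 57, 80, -43]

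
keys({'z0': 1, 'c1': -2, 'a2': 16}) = ['z0', 'c1', 'a2']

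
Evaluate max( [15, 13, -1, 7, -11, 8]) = 15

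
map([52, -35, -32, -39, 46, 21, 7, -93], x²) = (52)²=2704, (-35)²=1225, (-32)²=1024, (-39)²=1521, (46)²=2116, (21)²=441, (7)²=49, (-93)²=8649
= [2704, 1225, 1024, 1521, 2116, 441, 49, 8649]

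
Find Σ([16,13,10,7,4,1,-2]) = 49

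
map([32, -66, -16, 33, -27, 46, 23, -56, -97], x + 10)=32+10=42, -66+10=-56, -16+10=-6, 33+10=43, -27+10=-17, 46+10=56, 23+10=33, -56+10=-46, -97+10=-87
= [42, -56, -6, 43, -17, 56, 33, -46, -87]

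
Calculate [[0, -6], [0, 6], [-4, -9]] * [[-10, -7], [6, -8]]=C[0][0] = (0)*(-10) + (-6)*(6) = -36
C[0][1] = (0)*(-7) + (-6)*(-8) = 48
C[1][0] = (0)*(-10) + (6)*(6) = 36
C[1][1] = (0)*(-7) + (6)*(-8) = -48
C[2][0] = (-4)*(-10) + (-9)*(6) = -14
C[2][1] = (-4)*(-7) + (-9)*(-8) = 100
= [[-36, 48], [36, -48], [-14, 100]]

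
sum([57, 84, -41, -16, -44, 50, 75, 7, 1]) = 57 + 84 + (-41) + (-16) + (-44) + 50 + 75 + 7 + 1
= 173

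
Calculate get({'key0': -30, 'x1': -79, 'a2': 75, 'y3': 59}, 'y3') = 59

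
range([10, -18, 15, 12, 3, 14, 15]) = 33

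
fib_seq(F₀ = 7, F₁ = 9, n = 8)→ [7, 9, 16, 25, 41, 66, 107, 173]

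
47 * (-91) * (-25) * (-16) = -1710800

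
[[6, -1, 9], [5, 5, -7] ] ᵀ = [[6, 5], [-1, 5], [9, -7]]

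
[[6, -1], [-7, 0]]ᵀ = [[6, -7], [-1, 0]]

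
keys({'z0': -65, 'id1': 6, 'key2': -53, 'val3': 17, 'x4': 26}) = ['z0', 'id1', 'key2', 'val3', 'x4']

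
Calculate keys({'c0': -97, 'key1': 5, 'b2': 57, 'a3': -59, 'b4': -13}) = ['c0', 'key1', 'b2', 'a3', 'b4']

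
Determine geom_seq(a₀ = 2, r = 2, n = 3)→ [2, 4, 8]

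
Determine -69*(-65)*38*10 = 1704300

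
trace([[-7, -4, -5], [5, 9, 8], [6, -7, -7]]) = -5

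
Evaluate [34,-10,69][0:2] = [34, -10]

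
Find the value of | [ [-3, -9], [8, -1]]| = 75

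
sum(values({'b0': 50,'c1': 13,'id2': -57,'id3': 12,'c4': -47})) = 50 + 13 + (-57) + 12 + (-47)
= -29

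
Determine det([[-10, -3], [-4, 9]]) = -102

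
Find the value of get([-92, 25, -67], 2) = -67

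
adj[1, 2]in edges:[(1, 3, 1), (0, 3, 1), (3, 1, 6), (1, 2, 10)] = 10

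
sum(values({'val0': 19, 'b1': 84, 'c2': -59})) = 44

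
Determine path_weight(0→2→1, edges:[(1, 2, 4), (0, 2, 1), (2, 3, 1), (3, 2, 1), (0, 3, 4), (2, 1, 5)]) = w(0→2)=1 + w(2→1)=5
= 6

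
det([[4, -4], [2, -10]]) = -32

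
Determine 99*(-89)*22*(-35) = 6784470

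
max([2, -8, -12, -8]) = 2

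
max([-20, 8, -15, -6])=8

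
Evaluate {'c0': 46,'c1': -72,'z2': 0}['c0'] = 46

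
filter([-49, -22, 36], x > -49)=[-22, 36]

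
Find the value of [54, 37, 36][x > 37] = [54]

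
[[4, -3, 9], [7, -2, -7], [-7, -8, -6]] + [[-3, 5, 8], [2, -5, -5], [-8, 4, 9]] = [[1, 2, 17], [9, -7, -12], [-15, -4, 3]]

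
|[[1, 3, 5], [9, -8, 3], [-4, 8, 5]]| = -35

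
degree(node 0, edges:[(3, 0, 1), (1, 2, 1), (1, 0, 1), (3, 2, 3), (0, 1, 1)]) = incident: (3,0), (1,0), (0,1)
= 3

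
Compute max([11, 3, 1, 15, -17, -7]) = 15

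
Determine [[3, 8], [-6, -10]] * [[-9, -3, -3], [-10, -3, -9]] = [[-107, -33, -81], [154, 48, 108]]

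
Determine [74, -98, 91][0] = 74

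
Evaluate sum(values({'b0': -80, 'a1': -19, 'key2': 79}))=(-80) + (-19) + 79
= -20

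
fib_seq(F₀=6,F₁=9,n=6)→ [6, 9, 15, 24, 39, 63]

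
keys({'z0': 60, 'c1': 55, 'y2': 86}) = ['z0', 'c1', 'y2']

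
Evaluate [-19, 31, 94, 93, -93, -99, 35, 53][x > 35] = [94, 93, 53]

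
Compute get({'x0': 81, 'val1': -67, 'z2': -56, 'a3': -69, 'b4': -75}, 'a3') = -69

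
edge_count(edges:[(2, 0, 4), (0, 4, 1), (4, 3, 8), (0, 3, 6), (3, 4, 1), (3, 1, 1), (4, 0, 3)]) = 7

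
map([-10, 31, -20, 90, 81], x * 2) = -10*2=-20, 31*2=62, -20*2=-40, 90*2=180, 81*2=162
= [-20, 62, -40, 180, 162]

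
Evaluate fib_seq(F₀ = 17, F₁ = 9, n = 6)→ F_2 = F_1 + F_0 = 26
F_3 = F_2 + F_1 = 35
F_4 = F_3 + F_2 = 61
...
= [17, 9, 26, 35, 61, 96]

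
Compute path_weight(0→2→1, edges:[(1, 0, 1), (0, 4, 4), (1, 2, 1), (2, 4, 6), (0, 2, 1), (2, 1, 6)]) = 7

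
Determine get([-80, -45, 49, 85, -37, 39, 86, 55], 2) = 49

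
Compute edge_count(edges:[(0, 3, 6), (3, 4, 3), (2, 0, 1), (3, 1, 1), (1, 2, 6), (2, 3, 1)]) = 6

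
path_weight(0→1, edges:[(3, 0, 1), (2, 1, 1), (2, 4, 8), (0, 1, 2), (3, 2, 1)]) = w(0→1)=2
= 2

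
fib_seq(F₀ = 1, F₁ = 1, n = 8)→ F_2 = F_1 + F_0 = 2
F_3 = F_2 + F_1 = 3
F_4 = F_3 + F_2 = 5
...
= [1, 1, 2, 3, 5, 8, 13, 21]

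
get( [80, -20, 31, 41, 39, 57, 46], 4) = 39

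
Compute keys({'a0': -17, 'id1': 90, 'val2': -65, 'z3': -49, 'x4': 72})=['a0', 'id1', 'val2', 'z3', 'x4']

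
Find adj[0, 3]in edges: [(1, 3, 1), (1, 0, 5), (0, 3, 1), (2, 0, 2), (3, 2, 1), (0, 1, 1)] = 1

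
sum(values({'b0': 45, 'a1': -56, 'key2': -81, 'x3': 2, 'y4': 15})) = -75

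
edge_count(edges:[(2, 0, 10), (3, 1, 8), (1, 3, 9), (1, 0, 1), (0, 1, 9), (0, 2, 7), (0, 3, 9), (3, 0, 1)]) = 8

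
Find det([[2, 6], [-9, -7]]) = (2)*(-7) - (6)*(-9)
= 40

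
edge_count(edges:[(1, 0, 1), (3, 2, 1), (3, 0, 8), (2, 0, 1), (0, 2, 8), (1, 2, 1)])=6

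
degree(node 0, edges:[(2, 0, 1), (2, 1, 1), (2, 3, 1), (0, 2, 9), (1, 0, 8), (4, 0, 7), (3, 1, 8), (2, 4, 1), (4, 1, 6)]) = incident: (2,0), (0,2), (1,0), (4,0)
= 4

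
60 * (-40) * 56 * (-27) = 3628800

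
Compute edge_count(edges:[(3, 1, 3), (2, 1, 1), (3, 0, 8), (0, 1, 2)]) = 4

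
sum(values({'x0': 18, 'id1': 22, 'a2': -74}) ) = -34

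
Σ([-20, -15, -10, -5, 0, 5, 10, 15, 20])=(-20) + (-15) + (-10) + (-5) + 0 + 5 + 10 + 15 + 20
= 0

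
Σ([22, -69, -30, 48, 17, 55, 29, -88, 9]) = 22 + (-69) + (-30) + 48 + 17 + 55 + 29 + (-88) + 9
= -7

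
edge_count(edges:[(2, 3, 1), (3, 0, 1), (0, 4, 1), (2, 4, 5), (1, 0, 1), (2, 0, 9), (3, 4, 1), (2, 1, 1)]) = 8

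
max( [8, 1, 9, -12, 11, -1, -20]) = 11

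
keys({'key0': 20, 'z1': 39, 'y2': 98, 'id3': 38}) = ['key0', 'z1', 'y2', 'id3']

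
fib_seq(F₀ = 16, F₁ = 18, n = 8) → F_2 = F_1 + F_0 = 34
F_3 = F_2 + F_1 = 52
F_4 = F_3 + F_2 = 86
...
= [16, 18, 34, 52, 86, 138, 224, 362]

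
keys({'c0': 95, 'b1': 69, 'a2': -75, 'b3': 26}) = ['c0', 'b1', 'a2', 'b3']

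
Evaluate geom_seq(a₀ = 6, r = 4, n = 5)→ [6, 24, 96, 384, 1536]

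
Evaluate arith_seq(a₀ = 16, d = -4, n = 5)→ a_0 = 16 + 0*-4 = 16
a_1 = 16 + 1*-4 = 12
a_2 = 16 + 2*-4 = 8
...
= [16, 12, 8, 4, 0]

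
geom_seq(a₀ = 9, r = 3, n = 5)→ [9, 27, 81, 243, 729]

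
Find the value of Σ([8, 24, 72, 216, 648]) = 8 + 24 + 72 + 216 + 648
= 968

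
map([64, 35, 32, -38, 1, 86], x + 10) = [74, 45, 42, -28, 11, 96]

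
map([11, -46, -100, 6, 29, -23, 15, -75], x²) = [121, 2116, 10000, 36, 841, 529, 225, 5625]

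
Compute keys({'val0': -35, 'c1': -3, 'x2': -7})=['val0', 'c1', 'x2']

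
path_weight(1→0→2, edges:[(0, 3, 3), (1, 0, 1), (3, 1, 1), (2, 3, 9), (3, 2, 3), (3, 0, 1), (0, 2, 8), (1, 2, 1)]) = w(1→0)=1 + w(0→2)=8
= 9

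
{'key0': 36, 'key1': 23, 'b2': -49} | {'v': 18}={'key0': 36, 'key1': 23, 'b2': -49, 'v': 18}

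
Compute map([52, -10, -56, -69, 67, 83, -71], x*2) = [104, -20, -112, -138, 134, 166, -142]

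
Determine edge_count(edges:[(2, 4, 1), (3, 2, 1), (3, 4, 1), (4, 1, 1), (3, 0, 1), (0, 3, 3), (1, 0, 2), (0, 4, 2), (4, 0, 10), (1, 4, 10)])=10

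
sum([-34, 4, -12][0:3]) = slice → [-34, 4, -12]
(-34) + 4 + (-12)
= -42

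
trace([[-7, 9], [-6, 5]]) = -2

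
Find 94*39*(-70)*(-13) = 3336060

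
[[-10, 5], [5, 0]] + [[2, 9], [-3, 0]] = [[-8, 14], [2, 0]]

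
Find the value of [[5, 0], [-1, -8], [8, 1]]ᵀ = [[5, -1, 8], [0, -8, 1]]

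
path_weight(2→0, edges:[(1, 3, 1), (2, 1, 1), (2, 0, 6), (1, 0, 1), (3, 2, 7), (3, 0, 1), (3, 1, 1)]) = 6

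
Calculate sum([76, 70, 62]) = 208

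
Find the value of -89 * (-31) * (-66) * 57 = -10379358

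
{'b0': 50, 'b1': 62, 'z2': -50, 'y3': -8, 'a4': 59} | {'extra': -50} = {'b0': 50, 'b1': 62, 'z2': -50, 'y3': -8, 'a4': 59, 'extra': -50}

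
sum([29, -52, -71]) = 29 + (-52) + (-71)
= -94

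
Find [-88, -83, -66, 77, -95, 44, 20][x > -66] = [77, 44, 20]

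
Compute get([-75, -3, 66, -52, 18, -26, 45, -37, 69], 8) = 69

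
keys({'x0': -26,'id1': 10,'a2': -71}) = ['x0', 'id1', 'a2']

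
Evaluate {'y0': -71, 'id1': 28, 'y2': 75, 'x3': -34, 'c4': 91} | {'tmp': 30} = {'y0': -71, 'id1': 28, 'y2': 75, 'x3': -34, 'c4': 91, 'tmp': 30}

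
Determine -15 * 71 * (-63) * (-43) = -2885085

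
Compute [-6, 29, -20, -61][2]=-20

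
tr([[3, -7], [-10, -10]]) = -7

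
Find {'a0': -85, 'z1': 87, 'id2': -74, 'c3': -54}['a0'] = -85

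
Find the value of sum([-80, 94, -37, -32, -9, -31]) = -95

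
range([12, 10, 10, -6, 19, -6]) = 25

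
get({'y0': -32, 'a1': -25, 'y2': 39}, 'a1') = -25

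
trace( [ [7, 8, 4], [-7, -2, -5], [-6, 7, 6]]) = diagonal: 7 + (-2) + 6
= 11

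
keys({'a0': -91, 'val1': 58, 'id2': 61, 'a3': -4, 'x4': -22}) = ['a0', 'val1', 'id2', 'a3', 'x4']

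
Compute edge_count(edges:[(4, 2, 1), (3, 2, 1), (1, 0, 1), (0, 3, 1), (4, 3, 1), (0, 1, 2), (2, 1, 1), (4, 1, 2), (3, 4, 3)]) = 9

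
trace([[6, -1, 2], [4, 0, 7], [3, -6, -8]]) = diagonal: 6 + 0 + (-8)
= -2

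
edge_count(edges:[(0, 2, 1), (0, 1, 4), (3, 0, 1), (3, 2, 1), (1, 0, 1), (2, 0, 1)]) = 6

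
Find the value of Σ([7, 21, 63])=91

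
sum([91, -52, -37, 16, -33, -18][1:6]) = slice → [-52, -37, 16, -33, -18]
(-52) + (-37) + 16 + (-33) + (-18)
= -124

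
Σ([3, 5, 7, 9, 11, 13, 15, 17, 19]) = 3 + 5 + 7 + 9 + 11 + 13 + 15 + 17 + 19
= 99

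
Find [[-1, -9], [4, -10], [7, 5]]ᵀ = [[-1, 4, 7], [-9, -10, 5]]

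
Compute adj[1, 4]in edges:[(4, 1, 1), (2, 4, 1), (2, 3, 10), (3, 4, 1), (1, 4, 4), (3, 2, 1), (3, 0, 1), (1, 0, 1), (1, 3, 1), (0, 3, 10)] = 4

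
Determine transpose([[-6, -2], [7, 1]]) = [[-6, 7], [-2, 1]]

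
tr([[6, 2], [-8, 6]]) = 12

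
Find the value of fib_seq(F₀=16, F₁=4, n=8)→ F_2 = F_1 + F_0 = 20
F_3 = F_2 + F_1 = 24
F_4 = F_3 + F_2 = 44
...
= [16, 4, 20, 24, 44, 68, 112, 180]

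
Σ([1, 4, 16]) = 21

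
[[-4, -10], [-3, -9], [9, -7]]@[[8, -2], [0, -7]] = C[0][0] = (-4)*(8) + (-10)*(0) = -32
C[0][1] = (-4)*(-2) + (-10)*(-7) = 78
C[1][0] = (-3)*(8) + (-9)*(0) = -24
C[1][1] = (-3)*(-2) + (-9)*(-7) = 69
C[2][0] = (9)*(8) + (-7)*(0) = 72
C[2][1] = (9)*(-2) + (-7)*(-7) = 31
= [[-32, 78], [-24, 69], [72, 31]]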